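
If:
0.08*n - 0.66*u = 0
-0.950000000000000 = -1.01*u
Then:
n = 7.76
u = 0.94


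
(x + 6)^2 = x^2 + 12*x + 36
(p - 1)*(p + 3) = p^2 + 2*p - 3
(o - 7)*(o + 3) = o^2 - 4*o - 21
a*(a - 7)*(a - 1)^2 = a^4 - 9*a^3 + 15*a^2 - 7*a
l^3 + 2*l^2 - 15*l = l*(l - 3)*(l + 5)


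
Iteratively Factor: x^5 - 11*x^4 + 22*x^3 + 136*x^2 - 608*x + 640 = (x - 4)*(x^4 - 7*x^3 - 6*x^2 + 112*x - 160) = (x - 4)*(x - 2)*(x^3 - 5*x^2 - 16*x + 80) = (x - 4)^2*(x - 2)*(x^2 - x - 20) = (x - 4)^2*(x - 2)*(x + 4)*(x - 5)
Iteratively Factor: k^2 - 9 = (k - 3)*(k + 3)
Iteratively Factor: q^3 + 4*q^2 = (q)*(q^2 + 4*q) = q*(q + 4)*(q)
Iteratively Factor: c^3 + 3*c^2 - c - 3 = (c - 1)*(c^2 + 4*c + 3) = (c - 1)*(c + 3)*(c + 1)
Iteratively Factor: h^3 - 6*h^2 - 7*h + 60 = (h + 3)*(h^2 - 9*h + 20) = (h - 4)*(h + 3)*(h - 5)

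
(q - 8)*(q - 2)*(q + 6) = q^3 - 4*q^2 - 44*q + 96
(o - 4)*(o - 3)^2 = o^3 - 10*o^2 + 33*o - 36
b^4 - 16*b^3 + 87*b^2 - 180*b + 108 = (b - 6)^2*(b - 3)*(b - 1)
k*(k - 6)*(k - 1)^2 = k^4 - 8*k^3 + 13*k^2 - 6*k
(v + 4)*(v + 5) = v^2 + 9*v + 20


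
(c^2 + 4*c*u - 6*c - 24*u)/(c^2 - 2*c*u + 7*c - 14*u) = (c^2 + 4*c*u - 6*c - 24*u)/(c^2 - 2*c*u + 7*c - 14*u)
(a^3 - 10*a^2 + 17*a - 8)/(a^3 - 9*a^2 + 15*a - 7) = (a - 8)/(a - 7)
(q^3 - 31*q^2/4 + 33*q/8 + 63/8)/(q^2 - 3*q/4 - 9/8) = q - 7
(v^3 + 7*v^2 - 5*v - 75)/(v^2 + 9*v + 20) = (v^2 + 2*v - 15)/(v + 4)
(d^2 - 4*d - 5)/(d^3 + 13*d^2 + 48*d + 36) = (d - 5)/(d^2 + 12*d + 36)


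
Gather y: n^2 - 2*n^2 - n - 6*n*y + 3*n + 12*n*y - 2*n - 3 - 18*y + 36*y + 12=-n^2 + y*(6*n + 18) + 9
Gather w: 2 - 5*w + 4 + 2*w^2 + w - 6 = 2*w^2 - 4*w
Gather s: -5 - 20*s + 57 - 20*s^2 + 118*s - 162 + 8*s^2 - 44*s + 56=-12*s^2 + 54*s - 54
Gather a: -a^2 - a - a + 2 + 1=-a^2 - 2*a + 3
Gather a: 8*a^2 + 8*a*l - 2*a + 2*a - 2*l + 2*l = 8*a^2 + 8*a*l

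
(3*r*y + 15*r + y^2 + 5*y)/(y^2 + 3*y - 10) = (3*r + y)/(y - 2)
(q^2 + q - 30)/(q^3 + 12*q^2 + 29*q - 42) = (q - 5)/(q^2 + 6*q - 7)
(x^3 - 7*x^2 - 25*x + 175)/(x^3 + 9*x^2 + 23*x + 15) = (x^2 - 12*x + 35)/(x^2 + 4*x + 3)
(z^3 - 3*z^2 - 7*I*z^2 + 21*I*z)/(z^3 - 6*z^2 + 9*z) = (z - 7*I)/(z - 3)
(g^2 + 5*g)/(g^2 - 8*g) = (g + 5)/(g - 8)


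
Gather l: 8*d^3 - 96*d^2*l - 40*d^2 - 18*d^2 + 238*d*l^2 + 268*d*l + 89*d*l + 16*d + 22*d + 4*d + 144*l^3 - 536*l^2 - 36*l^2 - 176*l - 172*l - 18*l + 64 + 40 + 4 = 8*d^3 - 58*d^2 + 42*d + 144*l^3 + l^2*(238*d - 572) + l*(-96*d^2 + 357*d - 366) + 108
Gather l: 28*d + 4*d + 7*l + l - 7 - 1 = 32*d + 8*l - 8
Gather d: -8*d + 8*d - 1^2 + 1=0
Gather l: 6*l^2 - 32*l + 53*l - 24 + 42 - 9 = 6*l^2 + 21*l + 9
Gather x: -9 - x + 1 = -x - 8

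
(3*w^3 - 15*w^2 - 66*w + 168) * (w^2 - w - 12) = 3*w^5 - 18*w^4 - 87*w^3 + 414*w^2 + 624*w - 2016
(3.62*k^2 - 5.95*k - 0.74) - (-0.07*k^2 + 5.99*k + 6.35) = 3.69*k^2 - 11.94*k - 7.09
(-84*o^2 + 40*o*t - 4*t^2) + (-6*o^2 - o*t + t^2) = -90*o^2 + 39*o*t - 3*t^2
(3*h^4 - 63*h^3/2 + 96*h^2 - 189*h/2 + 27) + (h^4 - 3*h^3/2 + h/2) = 4*h^4 - 33*h^3 + 96*h^2 - 94*h + 27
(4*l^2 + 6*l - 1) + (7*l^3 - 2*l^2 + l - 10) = 7*l^3 + 2*l^2 + 7*l - 11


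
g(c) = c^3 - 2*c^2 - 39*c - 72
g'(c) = 3*c^2 - 4*c - 39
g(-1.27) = -27.74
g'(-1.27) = -29.08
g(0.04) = -73.56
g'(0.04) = -39.16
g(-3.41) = -1.92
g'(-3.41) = 9.52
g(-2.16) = -7.17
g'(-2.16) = -16.36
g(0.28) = -83.05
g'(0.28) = -39.88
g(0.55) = -93.89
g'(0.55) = -40.29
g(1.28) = -123.10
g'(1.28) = -39.20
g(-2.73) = -0.78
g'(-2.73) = -5.72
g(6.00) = -162.00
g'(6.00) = 45.00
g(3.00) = -180.00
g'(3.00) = -24.00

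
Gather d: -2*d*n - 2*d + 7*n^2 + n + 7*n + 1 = d*(-2*n - 2) + 7*n^2 + 8*n + 1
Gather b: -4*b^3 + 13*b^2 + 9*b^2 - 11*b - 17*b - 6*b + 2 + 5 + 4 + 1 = -4*b^3 + 22*b^2 - 34*b + 12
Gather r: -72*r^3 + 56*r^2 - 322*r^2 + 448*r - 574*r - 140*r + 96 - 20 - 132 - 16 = -72*r^3 - 266*r^2 - 266*r - 72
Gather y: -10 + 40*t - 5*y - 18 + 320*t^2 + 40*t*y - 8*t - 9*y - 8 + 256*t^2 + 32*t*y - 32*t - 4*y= 576*t^2 + y*(72*t - 18) - 36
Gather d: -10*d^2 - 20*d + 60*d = -10*d^2 + 40*d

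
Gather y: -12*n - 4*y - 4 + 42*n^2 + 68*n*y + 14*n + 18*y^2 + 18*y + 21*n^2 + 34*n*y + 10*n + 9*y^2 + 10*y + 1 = 63*n^2 + 12*n + 27*y^2 + y*(102*n + 24) - 3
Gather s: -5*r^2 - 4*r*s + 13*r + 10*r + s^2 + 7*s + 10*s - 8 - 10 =-5*r^2 + 23*r + s^2 + s*(17 - 4*r) - 18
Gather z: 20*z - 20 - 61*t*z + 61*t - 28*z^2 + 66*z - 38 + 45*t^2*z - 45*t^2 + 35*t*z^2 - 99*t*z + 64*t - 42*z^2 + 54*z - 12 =-45*t^2 + 125*t + z^2*(35*t - 70) + z*(45*t^2 - 160*t + 140) - 70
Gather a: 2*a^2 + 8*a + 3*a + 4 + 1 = 2*a^2 + 11*a + 5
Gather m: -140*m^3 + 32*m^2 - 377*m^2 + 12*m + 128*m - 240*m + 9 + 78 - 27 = -140*m^3 - 345*m^2 - 100*m + 60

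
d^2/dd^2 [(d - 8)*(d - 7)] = 2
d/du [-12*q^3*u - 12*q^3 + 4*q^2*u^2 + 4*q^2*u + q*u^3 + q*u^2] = q*(-12*q^2 + 8*q*u + 4*q + 3*u^2 + 2*u)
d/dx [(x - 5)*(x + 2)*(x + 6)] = 3*x^2 + 6*x - 28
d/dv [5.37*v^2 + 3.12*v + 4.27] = 10.74*v + 3.12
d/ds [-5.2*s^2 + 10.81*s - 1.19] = 10.81 - 10.4*s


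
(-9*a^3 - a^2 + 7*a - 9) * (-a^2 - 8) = 9*a^5 + a^4 + 65*a^3 + 17*a^2 - 56*a + 72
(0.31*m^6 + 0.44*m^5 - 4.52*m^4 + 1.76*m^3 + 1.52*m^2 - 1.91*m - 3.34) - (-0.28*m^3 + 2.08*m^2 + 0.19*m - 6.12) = 0.31*m^6 + 0.44*m^5 - 4.52*m^4 + 2.04*m^3 - 0.56*m^2 - 2.1*m + 2.78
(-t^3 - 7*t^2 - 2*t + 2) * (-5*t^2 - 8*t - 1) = 5*t^5 + 43*t^4 + 67*t^3 + 13*t^2 - 14*t - 2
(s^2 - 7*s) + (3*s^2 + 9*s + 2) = 4*s^2 + 2*s + 2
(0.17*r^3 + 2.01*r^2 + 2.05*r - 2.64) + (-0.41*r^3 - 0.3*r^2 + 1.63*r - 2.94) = -0.24*r^3 + 1.71*r^2 + 3.68*r - 5.58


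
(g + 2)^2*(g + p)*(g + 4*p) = g^4 + 5*g^3*p + 4*g^3 + 4*g^2*p^2 + 20*g^2*p + 4*g^2 + 16*g*p^2 + 20*g*p + 16*p^2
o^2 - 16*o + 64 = (o - 8)^2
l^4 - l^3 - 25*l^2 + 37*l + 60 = (l - 4)*(l - 3)*(l + 1)*(l + 5)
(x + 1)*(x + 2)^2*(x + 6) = x^4 + 11*x^3 + 38*x^2 + 52*x + 24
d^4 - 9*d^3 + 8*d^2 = d^2*(d - 8)*(d - 1)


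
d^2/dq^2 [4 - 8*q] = 0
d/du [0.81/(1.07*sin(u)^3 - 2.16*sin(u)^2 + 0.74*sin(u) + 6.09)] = (-2.6001*sin(u)^2 + 3.4992*sin(u) - 0.5994)*cos(u)/(1.07*sin(u)^3 - 2.16*sin(u)^2 + 0.74*sin(u) + 6.09)^2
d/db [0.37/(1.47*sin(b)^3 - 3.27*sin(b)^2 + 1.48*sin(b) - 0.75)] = (-1.6317*sin(b)^2 + 2.4198*sin(b) - 0.5476)*cos(b)/(1.47*sin(b)^3 - 3.27*sin(b)^2 + 1.48*sin(b) - 0.75)^2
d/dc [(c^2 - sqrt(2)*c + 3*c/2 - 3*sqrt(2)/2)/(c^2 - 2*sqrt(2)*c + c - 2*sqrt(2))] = (-sqrt(2)*c^2 - c^2/2 - sqrt(2)*c - 3*sqrt(2)/2 - 2)/(c^4 - 4*sqrt(2)*c^3 + 2*c^3 - 8*sqrt(2)*c^2 + 9*c^2 - 4*sqrt(2)*c + 16*c + 8)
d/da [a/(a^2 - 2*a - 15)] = (a^2 - 2*a*(a - 1) - 2*a - 15)/(-a^2 + 2*a + 15)^2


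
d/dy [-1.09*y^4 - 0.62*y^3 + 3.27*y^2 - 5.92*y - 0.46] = -4.36*y^3 - 1.86*y^2 + 6.54*y - 5.92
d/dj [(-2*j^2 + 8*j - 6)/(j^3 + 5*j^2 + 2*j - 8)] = 2*(j^2 - 6*j - 26)/(j^4 + 12*j^3 + 52*j^2 + 96*j + 64)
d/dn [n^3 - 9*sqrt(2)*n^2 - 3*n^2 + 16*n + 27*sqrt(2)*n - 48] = 3*n^2 - 18*sqrt(2)*n - 6*n + 16 + 27*sqrt(2)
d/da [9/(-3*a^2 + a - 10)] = 9*(6*a - 1)/(3*a^2 - a + 10)^2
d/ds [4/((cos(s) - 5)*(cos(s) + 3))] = 8*(cos(s) - 1)*sin(s)/((cos(s) - 5)^2*(cos(s) + 3)^2)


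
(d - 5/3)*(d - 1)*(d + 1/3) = d^3 - 7*d^2/3 + 7*d/9 + 5/9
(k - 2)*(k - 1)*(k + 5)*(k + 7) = k^4 + 9*k^3 + k^2 - 81*k + 70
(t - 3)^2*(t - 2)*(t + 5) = t^4 - 3*t^3 - 19*t^2 + 87*t - 90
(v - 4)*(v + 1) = v^2 - 3*v - 4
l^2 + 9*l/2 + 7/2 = (l + 1)*(l + 7/2)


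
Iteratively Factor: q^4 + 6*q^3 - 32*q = (q + 4)*(q^3 + 2*q^2 - 8*q) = (q - 2)*(q + 4)*(q^2 + 4*q) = (q - 2)*(q + 4)^2*(q)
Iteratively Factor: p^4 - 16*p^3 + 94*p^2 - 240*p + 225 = (p - 5)*(p^3 - 11*p^2 + 39*p - 45) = (p - 5)^2*(p^2 - 6*p + 9) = (p - 5)^2*(p - 3)*(p - 3)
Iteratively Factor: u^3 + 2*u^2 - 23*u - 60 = (u - 5)*(u^2 + 7*u + 12) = (u - 5)*(u + 4)*(u + 3)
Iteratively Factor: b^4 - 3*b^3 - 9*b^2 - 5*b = (b)*(b^3 - 3*b^2 - 9*b - 5) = b*(b + 1)*(b^2 - 4*b - 5) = b*(b - 5)*(b + 1)*(b + 1)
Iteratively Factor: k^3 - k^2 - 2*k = (k + 1)*(k^2 - 2*k) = k*(k + 1)*(k - 2)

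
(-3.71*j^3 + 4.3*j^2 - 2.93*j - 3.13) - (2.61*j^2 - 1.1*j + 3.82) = -3.71*j^3 + 1.69*j^2 - 1.83*j - 6.95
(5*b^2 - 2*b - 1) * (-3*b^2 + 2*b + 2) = -15*b^4 + 16*b^3 + 9*b^2 - 6*b - 2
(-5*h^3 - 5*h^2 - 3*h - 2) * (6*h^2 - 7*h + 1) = -30*h^5 + 5*h^4 + 12*h^3 + 4*h^2 + 11*h - 2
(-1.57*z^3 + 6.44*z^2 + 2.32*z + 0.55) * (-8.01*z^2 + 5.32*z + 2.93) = 12.5757*z^5 - 59.9368*z^4 + 11.0775*z^3 + 26.8061*z^2 + 9.7236*z + 1.6115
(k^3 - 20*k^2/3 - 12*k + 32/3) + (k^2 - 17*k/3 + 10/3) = k^3 - 17*k^2/3 - 53*k/3 + 14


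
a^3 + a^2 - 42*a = a*(a - 6)*(a + 7)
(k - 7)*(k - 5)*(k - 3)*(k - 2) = k^4 - 17*k^3 + 101*k^2 - 247*k + 210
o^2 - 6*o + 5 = (o - 5)*(o - 1)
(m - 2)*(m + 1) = m^2 - m - 2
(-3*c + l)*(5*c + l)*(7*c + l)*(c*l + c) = -105*c^4*l - 105*c^4 - c^3*l^2 - c^3*l + 9*c^2*l^3 + 9*c^2*l^2 + c*l^4 + c*l^3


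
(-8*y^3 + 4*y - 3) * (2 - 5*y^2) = 40*y^5 - 36*y^3 + 15*y^2 + 8*y - 6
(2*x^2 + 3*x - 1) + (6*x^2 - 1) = 8*x^2 + 3*x - 2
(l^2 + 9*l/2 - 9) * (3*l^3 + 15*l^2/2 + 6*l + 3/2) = 3*l^5 + 21*l^4 + 51*l^3/4 - 39*l^2 - 189*l/4 - 27/2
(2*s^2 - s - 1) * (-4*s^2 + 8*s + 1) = -8*s^4 + 20*s^3 - 2*s^2 - 9*s - 1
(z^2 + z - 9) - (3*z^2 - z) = -2*z^2 + 2*z - 9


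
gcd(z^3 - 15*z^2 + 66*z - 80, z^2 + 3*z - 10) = z - 2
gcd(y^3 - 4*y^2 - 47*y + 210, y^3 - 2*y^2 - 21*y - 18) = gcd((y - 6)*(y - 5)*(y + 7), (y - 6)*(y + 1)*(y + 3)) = y - 6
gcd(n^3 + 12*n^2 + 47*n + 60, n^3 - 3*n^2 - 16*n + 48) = n + 4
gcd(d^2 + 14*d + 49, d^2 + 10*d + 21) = d + 7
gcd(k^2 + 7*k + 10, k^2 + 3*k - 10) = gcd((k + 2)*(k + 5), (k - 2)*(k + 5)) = k + 5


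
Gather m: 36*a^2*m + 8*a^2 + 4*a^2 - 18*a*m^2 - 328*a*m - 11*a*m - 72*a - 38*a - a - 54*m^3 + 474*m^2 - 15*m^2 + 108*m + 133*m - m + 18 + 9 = 12*a^2 - 111*a - 54*m^3 + m^2*(459 - 18*a) + m*(36*a^2 - 339*a + 240) + 27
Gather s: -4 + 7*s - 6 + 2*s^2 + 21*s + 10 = 2*s^2 + 28*s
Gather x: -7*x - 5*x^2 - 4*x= -5*x^2 - 11*x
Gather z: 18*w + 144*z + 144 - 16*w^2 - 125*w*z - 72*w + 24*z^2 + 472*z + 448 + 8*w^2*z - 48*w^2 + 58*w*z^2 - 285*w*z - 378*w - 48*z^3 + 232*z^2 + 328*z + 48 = -64*w^2 - 432*w - 48*z^3 + z^2*(58*w + 256) + z*(8*w^2 - 410*w + 944) + 640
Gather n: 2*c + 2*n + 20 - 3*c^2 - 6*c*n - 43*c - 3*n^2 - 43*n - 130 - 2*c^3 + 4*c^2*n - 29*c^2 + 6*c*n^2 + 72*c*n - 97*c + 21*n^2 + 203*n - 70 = -2*c^3 - 32*c^2 - 138*c + n^2*(6*c + 18) + n*(4*c^2 + 66*c + 162) - 180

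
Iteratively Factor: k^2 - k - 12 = (k - 4)*(k + 3)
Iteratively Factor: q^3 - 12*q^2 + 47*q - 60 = (q - 4)*(q^2 - 8*q + 15) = (q - 4)*(q - 3)*(q - 5)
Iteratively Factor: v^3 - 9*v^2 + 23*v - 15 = (v - 1)*(v^2 - 8*v + 15) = (v - 3)*(v - 1)*(v - 5)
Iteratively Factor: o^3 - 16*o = (o)*(o^2 - 16) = o*(o - 4)*(o + 4)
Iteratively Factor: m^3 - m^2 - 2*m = (m + 1)*(m^2 - 2*m) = m*(m + 1)*(m - 2)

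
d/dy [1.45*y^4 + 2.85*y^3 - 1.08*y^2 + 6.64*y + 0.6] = 5.8*y^3 + 8.55*y^2 - 2.16*y + 6.64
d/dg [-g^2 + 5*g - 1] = 5 - 2*g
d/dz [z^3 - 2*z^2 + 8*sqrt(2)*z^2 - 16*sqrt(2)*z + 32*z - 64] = 3*z^2 - 4*z + 16*sqrt(2)*z - 16*sqrt(2) + 32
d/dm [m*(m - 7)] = 2*m - 7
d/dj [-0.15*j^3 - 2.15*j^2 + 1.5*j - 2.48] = -0.45*j^2 - 4.3*j + 1.5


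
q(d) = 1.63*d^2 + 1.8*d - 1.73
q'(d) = 3.26*d + 1.8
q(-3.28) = 9.90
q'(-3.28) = -8.89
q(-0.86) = -2.07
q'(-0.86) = -1.00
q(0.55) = -0.25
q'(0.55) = 3.59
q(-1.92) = 0.82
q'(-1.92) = -4.46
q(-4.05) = 17.72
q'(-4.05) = -11.40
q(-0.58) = -2.23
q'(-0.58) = -0.09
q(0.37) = -0.84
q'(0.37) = 3.01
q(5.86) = 64.79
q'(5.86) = 20.90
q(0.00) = -1.73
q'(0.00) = 1.80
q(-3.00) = 7.54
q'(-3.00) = -7.98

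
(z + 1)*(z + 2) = z^2 + 3*z + 2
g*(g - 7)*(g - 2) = g^3 - 9*g^2 + 14*g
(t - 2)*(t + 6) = t^2 + 4*t - 12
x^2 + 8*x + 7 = (x + 1)*(x + 7)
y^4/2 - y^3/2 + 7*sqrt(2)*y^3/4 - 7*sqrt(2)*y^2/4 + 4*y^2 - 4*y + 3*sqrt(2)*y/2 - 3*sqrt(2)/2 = (y/2 + sqrt(2)/2)*(y - 1)*(y + sqrt(2))*(y + 3*sqrt(2)/2)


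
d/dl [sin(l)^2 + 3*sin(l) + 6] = (2*sin(l) + 3)*cos(l)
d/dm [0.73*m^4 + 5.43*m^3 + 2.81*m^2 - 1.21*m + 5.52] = 2.92*m^3 + 16.29*m^2 + 5.62*m - 1.21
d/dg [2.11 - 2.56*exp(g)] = -2.56*exp(g)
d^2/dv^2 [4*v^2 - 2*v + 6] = 8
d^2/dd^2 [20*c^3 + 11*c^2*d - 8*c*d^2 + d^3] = -16*c + 6*d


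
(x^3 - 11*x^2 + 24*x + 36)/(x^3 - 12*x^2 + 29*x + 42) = (x - 6)/(x - 7)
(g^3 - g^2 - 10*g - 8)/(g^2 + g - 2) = (g^2 - 3*g - 4)/(g - 1)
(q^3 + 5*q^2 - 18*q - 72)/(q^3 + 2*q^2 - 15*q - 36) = (q + 6)/(q + 3)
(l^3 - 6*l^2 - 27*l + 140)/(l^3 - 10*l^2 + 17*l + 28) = (l + 5)/(l + 1)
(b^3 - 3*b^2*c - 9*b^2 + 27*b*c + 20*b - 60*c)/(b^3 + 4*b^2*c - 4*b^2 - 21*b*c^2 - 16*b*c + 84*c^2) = (b - 5)/(b + 7*c)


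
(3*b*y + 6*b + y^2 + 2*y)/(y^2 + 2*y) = (3*b + y)/y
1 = 1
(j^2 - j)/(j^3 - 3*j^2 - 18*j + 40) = j*(j - 1)/(j^3 - 3*j^2 - 18*j + 40)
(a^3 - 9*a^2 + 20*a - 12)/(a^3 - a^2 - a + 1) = (a^2 - 8*a + 12)/(a^2 - 1)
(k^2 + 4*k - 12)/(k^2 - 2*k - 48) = (k - 2)/(k - 8)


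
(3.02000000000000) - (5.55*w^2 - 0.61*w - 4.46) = -5.55*w^2 + 0.61*w + 7.48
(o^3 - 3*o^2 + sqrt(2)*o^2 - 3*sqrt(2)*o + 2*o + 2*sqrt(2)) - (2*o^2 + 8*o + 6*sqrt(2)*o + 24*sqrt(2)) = o^3 - 5*o^2 + sqrt(2)*o^2 - 9*sqrt(2)*o - 6*o - 22*sqrt(2)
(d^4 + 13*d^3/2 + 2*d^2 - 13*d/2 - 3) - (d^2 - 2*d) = d^4 + 13*d^3/2 + d^2 - 9*d/2 - 3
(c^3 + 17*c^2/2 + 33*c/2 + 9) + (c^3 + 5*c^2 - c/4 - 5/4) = 2*c^3 + 27*c^2/2 + 65*c/4 + 31/4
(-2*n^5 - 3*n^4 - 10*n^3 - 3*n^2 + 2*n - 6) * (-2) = 4*n^5 + 6*n^4 + 20*n^3 + 6*n^2 - 4*n + 12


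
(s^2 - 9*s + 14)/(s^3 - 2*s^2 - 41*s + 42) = (s - 2)/(s^2 + 5*s - 6)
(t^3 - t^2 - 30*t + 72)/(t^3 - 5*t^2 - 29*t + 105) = (t^2 + 2*t - 24)/(t^2 - 2*t - 35)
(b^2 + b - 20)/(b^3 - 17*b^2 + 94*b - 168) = (b + 5)/(b^2 - 13*b + 42)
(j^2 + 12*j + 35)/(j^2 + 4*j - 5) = (j + 7)/(j - 1)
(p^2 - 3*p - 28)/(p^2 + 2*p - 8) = (p - 7)/(p - 2)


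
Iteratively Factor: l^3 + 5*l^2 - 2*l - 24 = (l + 3)*(l^2 + 2*l - 8) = (l + 3)*(l + 4)*(l - 2)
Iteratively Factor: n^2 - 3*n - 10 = (n - 5)*(n + 2)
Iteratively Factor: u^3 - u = (u + 1)*(u^2 - u) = (u - 1)*(u + 1)*(u)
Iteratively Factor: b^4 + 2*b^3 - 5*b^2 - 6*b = (b + 1)*(b^3 + b^2 - 6*b) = (b + 1)*(b + 3)*(b^2 - 2*b) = (b - 2)*(b + 1)*(b + 3)*(b)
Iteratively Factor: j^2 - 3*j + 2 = (j - 1)*(j - 2)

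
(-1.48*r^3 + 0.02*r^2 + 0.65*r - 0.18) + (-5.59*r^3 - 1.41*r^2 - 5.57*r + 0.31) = -7.07*r^3 - 1.39*r^2 - 4.92*r + 0.13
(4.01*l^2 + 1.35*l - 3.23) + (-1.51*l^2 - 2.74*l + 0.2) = 2.5*l^2 - 1.39*l - 3.03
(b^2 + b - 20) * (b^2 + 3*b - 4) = b^4 + 4*b^3 - 21*b^2 - 64*b + 80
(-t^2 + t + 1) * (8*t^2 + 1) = -8*t^4 + 8*t^3 + 7*t^2 + t + 1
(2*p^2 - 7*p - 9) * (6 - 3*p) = -6*p^3 + 33*p^2 - 15*p - 54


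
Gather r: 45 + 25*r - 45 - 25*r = 0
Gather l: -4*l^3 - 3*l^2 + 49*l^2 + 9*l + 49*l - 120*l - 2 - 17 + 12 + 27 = -4*l^3 + 46*l^2 - 62*l + 20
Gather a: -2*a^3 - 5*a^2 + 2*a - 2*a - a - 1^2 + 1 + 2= -2*a^3 - 5*a^2 - a + 2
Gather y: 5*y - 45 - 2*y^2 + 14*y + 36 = -2*y^2 + 19*y - 9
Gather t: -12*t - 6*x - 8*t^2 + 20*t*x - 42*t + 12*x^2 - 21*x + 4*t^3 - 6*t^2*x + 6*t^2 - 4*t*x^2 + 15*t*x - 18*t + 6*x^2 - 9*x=4*t^3 + t^2*(-6*x - 2) + t*(-4*x^2 + 35*x - 72) + 18*x^2 - 36*x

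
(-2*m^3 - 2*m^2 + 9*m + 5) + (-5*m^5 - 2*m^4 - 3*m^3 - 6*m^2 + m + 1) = -5*m^5 - 2*m^4 - 5*m^3 - 8*m^2 + 10*m + 6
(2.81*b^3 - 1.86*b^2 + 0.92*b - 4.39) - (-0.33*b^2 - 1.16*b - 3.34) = 2.81*b^3 - 1.53*b^2 + 2.08*b - 1.05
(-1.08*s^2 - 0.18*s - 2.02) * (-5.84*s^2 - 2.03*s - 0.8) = 6.3072*s^4 + 3.2436*s^3 + 13.0262*s^2 + 4.2446*s + 1.616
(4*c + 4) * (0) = 0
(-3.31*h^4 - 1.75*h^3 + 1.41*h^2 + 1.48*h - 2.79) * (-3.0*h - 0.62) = 9.93*h^5 + 7.3022*h^4 - 3.145*h^3 - 5.3142*h^2 + 7.4524*h + 1.7298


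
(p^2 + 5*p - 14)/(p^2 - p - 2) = (p + 7)/(p + 1)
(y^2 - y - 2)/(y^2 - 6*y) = (y^2 - y - 2)/(y*(y - 6))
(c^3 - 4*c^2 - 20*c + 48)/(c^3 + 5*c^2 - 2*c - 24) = (c - 6)/(c + 3)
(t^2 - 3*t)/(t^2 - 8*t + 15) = t/(t - 5)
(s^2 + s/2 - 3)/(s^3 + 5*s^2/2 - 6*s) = (s + 2)/(s*(s + 4))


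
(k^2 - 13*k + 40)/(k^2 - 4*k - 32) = (k - 5)/(k + 4)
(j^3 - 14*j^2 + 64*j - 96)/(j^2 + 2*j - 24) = (j^2 - 10*j + 24)/(j + 6)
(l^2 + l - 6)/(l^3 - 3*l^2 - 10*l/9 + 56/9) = 9*(l + 3)/(9*l^2 - 9*l - 28)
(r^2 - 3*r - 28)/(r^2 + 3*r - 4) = (r - 7)/(r - 1)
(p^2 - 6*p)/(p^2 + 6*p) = (p - 6)/(p + 6)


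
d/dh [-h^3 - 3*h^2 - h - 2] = -3*h^2 - 6*h - 1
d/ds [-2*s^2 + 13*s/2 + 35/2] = 13/2 - 4*s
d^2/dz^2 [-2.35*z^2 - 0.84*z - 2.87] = -4.70000000000000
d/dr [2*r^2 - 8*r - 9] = 4*r - 8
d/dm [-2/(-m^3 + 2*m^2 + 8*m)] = 2*(-3*m^2 + 4*m + 8)/(m^2*(-m^2 + 2*m + 8)^2)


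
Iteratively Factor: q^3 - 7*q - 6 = (q - 3)*(q^2 + 3*q + 2) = (q - 3)*(q + 2)*(q + 1)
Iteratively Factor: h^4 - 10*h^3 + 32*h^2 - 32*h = (h - 4)*(h^3 - 6*h^2 + 8*h) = (h - 4)*(h - 2)*(h^2 - 4*h) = h*(h - 4)*(h - 2)*(h - 4)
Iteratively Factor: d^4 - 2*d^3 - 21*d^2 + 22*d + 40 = (d + 1)*(d^3 - 3*d^2 - 18*d + 40) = (d - 5)*(d + 1)*(d^2 + 2*d - 8) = (d - 5)*(d + 1)*(d + 4)*(d - 2)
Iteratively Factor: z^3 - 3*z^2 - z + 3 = (z + 1)*(z^2 - 4*z + 3) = (z - 3)*(z + 1)*(z - 1)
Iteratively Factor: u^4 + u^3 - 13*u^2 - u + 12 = (u + 4)*(u^3 - 3*u^2 - u + 3) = (u + 1)*(u + 4)*(u^2 - 4*u + 3) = (u - 3)*(u + 1)*(u + 4)*(u - 1)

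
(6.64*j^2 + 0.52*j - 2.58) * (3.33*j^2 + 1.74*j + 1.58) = 22.1112*j^4 + 13.2852*j^3 + 2.8046*j^2 - 3.6676*j - 4.0764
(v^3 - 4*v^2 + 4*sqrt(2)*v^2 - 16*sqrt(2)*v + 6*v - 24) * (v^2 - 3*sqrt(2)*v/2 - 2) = v^5 - 4*v^4 + 5*sqrt(2)*v^4/2 - 10*sqrt(2)*v^3 - 8*v^3 - 17*sqrt(2)*v^2 + 32*v^2 - 12*v + 68*sqrt(2)*v + 48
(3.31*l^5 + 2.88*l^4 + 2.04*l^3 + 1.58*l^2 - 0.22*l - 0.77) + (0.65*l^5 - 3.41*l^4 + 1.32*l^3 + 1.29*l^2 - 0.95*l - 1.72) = 3.96*l^5 - 0.53*l^4 + 3.36*l^3 + 2.87*l^2 - 1.17*l - 2.49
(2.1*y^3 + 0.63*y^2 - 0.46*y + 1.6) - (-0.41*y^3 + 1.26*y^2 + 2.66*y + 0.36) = 2.51*y^3 - 0.63*y^2 - 3.12*y + 1.24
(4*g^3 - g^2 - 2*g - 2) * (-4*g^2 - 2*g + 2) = -16*g^5 - 4*g^4 + 18*g^3 + 10*g^2 - 4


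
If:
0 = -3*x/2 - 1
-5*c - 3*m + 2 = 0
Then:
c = 2/5 - 3*m/5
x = -2/3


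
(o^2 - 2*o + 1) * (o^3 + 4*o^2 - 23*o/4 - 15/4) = o^5 + 2*o^4 - 51*o^3/4 + 47*o^2/4 + 7*o/4 - 15/4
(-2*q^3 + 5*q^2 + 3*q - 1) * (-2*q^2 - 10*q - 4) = 4*q^5 + 10*q^4 - 48*q^3 - 48*q^2 - 2*q + 4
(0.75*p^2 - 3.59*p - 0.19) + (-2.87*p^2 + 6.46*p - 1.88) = -2.12*p^2 + 2.87*p - 2.07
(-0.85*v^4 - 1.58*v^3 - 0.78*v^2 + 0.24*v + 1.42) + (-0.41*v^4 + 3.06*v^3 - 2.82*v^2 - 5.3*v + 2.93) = -1.26*v^4 + 1.48*v^3 - 3.6*v^2 - 5.06*v + 4.35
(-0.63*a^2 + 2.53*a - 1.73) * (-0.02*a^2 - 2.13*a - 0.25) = 0.0126*a^4 + 1.2913*a^3 - 5.1968*a^2 + 3.0524*a + 0.4325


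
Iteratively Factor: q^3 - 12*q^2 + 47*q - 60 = (q - 4)*(q^2 - 8*q + 15) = (q - 4)*(q - 3)*(q - 5)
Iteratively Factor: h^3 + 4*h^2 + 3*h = (h + 1)*(h^2 + 3*h) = h*(h + 1)*(h + 3)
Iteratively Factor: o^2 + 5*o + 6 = (o + 3)*(o + 2)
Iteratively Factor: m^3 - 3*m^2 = (m)*(m^2 - 3*m) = m*(m - 3)*(m)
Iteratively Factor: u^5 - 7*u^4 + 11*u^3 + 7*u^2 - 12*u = (u + 1)*(u^4 - 8*u^3 + 19*u^2 - 12*u) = u*(u + 1)*(u^3 - 8*u^2 + 19*u - 12) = u*(u - 3)*(u + 1)*(u^2 - 5*u + 4) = u*(u - 3)*(u - 1)*(u + 1)*(u - 4)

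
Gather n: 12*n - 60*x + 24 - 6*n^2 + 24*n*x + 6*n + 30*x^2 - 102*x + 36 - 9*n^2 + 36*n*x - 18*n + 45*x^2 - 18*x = -15*n^2 + 60*n*x + 75*x^2 - 180*x + 60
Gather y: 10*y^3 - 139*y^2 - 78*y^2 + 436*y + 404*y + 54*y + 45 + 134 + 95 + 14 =10*y^3 - 217*y^2 + 894*y + 288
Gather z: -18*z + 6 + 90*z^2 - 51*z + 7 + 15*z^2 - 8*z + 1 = 105*z^2 - 77*z + 14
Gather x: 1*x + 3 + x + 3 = 2*x + 6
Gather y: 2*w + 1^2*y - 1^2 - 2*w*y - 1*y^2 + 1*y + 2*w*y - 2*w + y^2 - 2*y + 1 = 0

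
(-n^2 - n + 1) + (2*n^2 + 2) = n^2 - n + 3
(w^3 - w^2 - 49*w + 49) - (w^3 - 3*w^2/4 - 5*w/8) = -w^2/4 - 387*w/8 + 49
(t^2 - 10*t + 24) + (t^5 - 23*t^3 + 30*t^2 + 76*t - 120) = t^5 - 23*t^3 + 31*t^2 + 66*t - 96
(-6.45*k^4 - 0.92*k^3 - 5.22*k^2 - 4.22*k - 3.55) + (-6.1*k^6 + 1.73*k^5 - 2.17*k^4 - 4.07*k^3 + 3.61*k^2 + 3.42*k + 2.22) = -6.1*k^6 + 1.73*k^5 - 8.62*k^4 - 4.99*k^3 - 1.61*k^2 - 0.8*k - 1.33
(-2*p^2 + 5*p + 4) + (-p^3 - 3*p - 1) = -p^3 - 2*p^2 + 2*p + 3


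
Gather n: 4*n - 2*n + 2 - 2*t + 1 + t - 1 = 2*n - t + 2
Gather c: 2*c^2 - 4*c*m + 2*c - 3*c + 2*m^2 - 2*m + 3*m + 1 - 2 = 2*c^2 + c*(-4*m - 1) + 2*m^2 + m - 1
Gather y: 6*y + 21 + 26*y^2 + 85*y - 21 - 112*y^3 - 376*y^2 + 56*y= -112*y^3 - 350*y^2 + 147*y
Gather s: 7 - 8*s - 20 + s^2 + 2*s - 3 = s^2 - 6*s - 16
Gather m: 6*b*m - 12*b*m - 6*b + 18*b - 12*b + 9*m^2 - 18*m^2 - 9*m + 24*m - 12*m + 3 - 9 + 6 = -9*m^2 + m*(3 - 6*b)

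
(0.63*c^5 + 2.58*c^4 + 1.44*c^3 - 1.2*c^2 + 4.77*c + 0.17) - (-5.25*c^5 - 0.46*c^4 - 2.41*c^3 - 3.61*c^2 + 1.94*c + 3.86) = 5.88*c^5 + 3.04*c^4 + 3.85*c^3 + 2.41*c^2 + 2.83*c - 3.69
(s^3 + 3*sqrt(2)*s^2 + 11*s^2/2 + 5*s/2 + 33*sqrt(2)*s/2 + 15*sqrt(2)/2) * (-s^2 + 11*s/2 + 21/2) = -s^5 - 3*sqrt(2)*s^4 + 153*s^3/4 + 143*s^2/2 + 459*sqrt(2)*s^2/4 + 105*s/4 + 429*sqrt(2)*s/2 + 315*sqrt(2)/4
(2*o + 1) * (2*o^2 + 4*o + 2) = 4*o^3 + 10*o^2 + 8*o + 2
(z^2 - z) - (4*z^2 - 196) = -3*z^2 - z + 196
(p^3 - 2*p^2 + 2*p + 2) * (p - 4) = p^4 - 6*p^3 + 10*p^2 - 6*p - 8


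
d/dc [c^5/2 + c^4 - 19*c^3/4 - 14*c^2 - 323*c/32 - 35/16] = 5*c^4/2 + 4*c^3 - 57*c^2/4 - 28*c - 323/32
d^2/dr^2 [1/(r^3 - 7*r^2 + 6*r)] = 2*(r*(7 - 3*r)*(r^2 - 7*r + 6) + (3*r^2 - 14*r + 6)^2)/(r^3*(r^2 - 7*r + 6)^3)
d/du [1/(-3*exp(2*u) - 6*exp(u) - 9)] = 2*(exp(u) + 1)*exp(u)/(3*(exp(2*u) + 2*exp(u) + 3)^2)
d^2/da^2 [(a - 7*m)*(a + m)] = 2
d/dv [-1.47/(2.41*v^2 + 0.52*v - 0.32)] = (7.0854*v + 0.7644)/(2.41*v^2 + 0.52*v - 0.32)^2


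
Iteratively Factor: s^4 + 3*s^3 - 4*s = (s)*(s^3 + 3*s^2 - 4) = s*(s + 2)*(s^2 + s - 2) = s*(s - 1)*(s + 2)*(s + 2)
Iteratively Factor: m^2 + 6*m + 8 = (m + 2)*(m + 4)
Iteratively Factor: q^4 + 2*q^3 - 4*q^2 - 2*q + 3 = (q - 1)*(q^3 + 3*q^2 - q - 3) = (q - 1)^2*(q^2 + 4*q + 3) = (q - 1)^2*(q + 3)*(q + 1)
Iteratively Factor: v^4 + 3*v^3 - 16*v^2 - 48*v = (v - 4)*(v^3 + 7*v^2 + 12*v) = v*(v - 4)*(v^2 + 7*v + 12) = v*(v - 4)*(v + 3)*(v + 4)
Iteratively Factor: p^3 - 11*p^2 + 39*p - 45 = (p - 3)*(p^2 - 8*p + 15) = (p - 5)*(p - 3)*(p - 3)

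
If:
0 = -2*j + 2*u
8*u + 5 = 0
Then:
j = -5/8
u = -5/8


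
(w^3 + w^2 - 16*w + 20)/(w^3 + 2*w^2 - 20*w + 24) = (w + 5)/(w + 6)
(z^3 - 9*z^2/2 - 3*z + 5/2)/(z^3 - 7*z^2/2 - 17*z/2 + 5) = (z + 1)/(z + 2)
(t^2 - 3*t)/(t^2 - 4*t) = (t - 3)/(t - 4)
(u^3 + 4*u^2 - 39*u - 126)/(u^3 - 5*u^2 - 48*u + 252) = (u + 3)/(u - 6)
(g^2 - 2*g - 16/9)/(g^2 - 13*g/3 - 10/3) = (g - 8/3)/(g - 5)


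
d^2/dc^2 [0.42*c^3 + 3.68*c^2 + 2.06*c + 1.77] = 2.52*c + 7.36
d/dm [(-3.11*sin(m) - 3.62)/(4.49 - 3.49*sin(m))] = -26.5977*cos(m)/(3.49*sin(m) - 4.49)^2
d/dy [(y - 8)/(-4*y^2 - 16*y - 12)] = (-y^2 - 4*y + 2*(y - 8)*(y + 2) - 3)/(4*(y^2 + 4*y + 3)^2)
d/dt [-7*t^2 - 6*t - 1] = -14*t - 6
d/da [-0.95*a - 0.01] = -0.950000000000000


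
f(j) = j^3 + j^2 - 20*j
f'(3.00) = 13.00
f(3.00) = -24.00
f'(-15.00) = 625.00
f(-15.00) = -2850.00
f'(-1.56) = -15.82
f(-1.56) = 29.84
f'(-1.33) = -17.35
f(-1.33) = 26.02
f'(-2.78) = -2.37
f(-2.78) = 41.84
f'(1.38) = -11.53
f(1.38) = -23.07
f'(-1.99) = -12.10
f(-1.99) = 35.88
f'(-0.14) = -20.22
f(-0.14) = 2.82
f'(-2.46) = -6.77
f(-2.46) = 40.36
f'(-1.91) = -12.88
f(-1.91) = 34.88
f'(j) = 3*j^2 + 2*j - 20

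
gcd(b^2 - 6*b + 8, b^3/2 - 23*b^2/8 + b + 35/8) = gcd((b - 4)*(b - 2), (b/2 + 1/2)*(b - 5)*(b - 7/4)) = 1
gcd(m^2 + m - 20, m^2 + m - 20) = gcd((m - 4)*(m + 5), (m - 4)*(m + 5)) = m^2 + m - 20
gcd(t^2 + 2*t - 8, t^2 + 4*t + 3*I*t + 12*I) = t + 4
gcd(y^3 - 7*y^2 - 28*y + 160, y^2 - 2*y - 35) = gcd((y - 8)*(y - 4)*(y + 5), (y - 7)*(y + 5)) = y + 5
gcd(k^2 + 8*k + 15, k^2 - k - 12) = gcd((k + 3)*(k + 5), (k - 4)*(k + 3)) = k + 3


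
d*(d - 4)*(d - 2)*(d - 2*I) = d^4 - 6*d^3 - 2*I*d^3 + 8*d^2 + 12*I*d^2 - 16*I*d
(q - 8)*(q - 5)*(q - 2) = q^3 - 15*q^2 + 66*q - 80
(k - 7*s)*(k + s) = k^2 - 6*k*s - 7*s^2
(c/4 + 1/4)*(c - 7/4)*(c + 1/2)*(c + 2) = c^4/4 + 7*c^3/16 - 21*c^2/32 - 41*c/32 - 7/16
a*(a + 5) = a^2 + 5*a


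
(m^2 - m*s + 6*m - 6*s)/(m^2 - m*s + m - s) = (m + 6)/(m + 1)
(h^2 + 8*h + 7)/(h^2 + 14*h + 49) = (h + 1)/(h + 7)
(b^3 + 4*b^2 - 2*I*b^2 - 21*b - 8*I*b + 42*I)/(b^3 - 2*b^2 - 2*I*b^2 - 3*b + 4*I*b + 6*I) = (b + 7)/(b + 1)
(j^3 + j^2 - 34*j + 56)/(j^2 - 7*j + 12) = (j^2 + 5*j - 14)/(j - 3)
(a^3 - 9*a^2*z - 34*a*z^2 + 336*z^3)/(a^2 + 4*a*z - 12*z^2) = (-a^2 + 15*a*z - 56*z^2)/(-a + 2*z)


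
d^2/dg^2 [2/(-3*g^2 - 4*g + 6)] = 4*(9*g^2 + 12*g - 4*(3*g + 2)^2 - 18)/(3*g^2 + 4*g - 6)^3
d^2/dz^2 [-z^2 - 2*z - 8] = -2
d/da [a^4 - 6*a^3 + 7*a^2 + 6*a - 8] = 4*a^3 - 18*a^2 + 14*a + 6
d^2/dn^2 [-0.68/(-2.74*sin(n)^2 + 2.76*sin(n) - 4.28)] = (-20.420672*sin(n)^4 + 15.427296*sin(n)^3 + 57.349024*sin(n)^2 - 38.887296*sin(n) - 5.589056)/(2.74*sin(n)^2 - 2.76*sin(n) + 4.28)^3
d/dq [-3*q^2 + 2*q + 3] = 2 - 6*q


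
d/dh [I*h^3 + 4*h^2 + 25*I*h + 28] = 3*I*h^2 + 8*h + 25*I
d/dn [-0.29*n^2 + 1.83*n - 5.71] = 1.83 - 0.58*n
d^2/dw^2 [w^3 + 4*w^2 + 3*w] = 6*w + 8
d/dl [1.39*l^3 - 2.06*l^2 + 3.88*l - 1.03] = 4.17*l^2 - 4.12*l + 3.88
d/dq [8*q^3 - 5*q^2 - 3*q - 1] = 24*q^2 - 10*q - 3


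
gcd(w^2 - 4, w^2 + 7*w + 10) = w + 2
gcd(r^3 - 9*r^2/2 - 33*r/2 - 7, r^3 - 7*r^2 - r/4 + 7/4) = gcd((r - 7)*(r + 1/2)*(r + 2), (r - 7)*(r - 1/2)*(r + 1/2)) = r^2 - 13*r/2 - 7/2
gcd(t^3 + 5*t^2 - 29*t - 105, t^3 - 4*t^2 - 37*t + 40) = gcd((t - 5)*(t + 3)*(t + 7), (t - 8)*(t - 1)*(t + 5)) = 1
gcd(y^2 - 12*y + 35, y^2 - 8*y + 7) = y - 7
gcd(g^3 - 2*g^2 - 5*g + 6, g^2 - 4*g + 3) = g^2 - 4*g + 3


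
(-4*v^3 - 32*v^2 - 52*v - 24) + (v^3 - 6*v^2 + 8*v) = -3*v^3 - 38*v^2 - 44*v - 24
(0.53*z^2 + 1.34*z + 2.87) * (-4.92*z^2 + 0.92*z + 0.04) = -2.6076*z^4 - 6.1052*z^3 - 12.8664*z^2 + 2.694*z + 0.1148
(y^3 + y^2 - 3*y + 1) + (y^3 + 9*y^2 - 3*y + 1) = 2*y^3 + 10*y^2 - 6*y + 2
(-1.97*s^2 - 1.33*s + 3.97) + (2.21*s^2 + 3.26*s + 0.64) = 0.24*s^2 + 1.93*s + 4.61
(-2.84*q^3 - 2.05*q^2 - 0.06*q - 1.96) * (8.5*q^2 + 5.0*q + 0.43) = -24.14*q^5 - 31.625*q^4 - 11.9812*q^3 - 17.8415*q^2 - 9.8258*q - 0.8428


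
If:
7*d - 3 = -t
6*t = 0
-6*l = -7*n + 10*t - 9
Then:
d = 3/7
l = 7*n/6 + 3/2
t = 0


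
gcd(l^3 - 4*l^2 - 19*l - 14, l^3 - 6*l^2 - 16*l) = l + 2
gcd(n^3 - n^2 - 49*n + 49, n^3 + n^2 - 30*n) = 1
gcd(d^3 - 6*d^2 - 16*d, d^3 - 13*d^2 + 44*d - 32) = d - 8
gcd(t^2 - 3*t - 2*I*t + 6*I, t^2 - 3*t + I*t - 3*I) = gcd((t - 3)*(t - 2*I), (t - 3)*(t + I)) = t - 3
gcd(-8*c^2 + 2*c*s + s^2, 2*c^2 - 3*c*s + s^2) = -2*c + s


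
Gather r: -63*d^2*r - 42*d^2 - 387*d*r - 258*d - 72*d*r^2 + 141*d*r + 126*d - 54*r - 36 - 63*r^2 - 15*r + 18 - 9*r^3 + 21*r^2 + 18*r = -42*d^2 - 132*d - 9*r^3 + r^2*(-72*d - 42) + r*(-63*d^2 - 246*d - 51) - 18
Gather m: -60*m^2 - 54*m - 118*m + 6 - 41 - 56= -60*m^2 - 172*m - 91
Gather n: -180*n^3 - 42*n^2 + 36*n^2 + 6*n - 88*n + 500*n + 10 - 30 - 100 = -180*n^3 - 6*n^2 + 418*n - 120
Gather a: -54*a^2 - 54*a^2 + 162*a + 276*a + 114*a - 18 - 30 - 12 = -108*a^2 + 552*a - 60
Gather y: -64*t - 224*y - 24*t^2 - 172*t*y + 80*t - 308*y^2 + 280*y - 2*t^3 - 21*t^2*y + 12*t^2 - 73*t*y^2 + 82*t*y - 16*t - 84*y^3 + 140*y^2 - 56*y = -2*t^3 - 12*t^2 - 84*y^3 + y^2*(-73*t - 168) + y*(-21*t^2 - 90*t)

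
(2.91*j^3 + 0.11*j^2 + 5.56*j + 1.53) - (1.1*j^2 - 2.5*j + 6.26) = 2.91*j^3 - 0.99*j^2 + 8.06*j - 4.73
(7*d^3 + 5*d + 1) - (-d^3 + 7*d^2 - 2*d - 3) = 8*d^3 - 7*d^2 + 7*d + 4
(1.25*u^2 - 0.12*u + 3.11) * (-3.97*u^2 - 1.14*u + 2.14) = -4.9625*u^4 - 0.9486*u^3 - 9.5349*u^2 - 3.8022*u + 6.6554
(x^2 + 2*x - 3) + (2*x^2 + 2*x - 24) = 3*x^2 + 4*x - 27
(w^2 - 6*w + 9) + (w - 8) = w^2 - 5*w + 1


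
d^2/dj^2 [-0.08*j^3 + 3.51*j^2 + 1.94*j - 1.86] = 7.02 - 0.48*j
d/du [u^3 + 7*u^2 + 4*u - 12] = 3*u^2 + 14*u + 4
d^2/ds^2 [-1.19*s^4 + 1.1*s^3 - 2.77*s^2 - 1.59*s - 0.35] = -14.28*s^2 + 6.6*s - 5.54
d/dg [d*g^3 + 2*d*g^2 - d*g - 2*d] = d*(3*g^2 + 4*g - 1)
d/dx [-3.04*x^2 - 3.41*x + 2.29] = -6.08*x - 3.41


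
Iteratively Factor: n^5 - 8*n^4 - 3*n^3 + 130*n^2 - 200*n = (n)*(n^4 - 8*n^3 - 3*n^2 + 130*n - 200) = n*(n - 5)*(n^3 - 3*n^2 - 18*n + 40) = n*(n - 5)*(n + 4)*(n^2 - 7*n + 10) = n*(n - 5)*(n - 2)*(n + 4)*(n - 5)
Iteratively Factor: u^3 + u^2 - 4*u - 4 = (u - 2)*(u^2 + 3*u + 2) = (u - 2)*(u + 2)*(u + 1)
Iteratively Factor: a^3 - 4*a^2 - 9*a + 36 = (a - 4)*(a^2 - 9) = (a - 4)*(a + 3)*(a - 3)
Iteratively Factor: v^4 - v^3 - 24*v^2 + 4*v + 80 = (v + 2)*(v^3 - 3*v^2 - 18*v + 40) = (v - 2)*(v + 2)*(v^2 - v - 20) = (v - 2)*(v + 2)*(v + 4)*(v - 5)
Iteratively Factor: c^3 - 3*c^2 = (c)*(c^2 - 3*c) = c^2*(c - 3)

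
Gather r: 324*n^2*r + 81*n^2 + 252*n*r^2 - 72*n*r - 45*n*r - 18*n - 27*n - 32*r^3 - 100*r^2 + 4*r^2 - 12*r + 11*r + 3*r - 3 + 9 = 81*n^2 - 45*n - 32*r^3 + r^2*(252*n - 96) + r*(324*n^2 - 117*n + 2) + 6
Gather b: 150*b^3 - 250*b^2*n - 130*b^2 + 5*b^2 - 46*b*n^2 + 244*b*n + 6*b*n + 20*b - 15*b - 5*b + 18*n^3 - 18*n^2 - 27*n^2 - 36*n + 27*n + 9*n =150*b^3 + b^2*(-250*n - 125) + b*(-46*n^2 + 250*n) + 18*n^3 - 45*n^2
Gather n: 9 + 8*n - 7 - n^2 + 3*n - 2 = -n^2 + 11*n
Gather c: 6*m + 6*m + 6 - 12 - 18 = 12*m - 24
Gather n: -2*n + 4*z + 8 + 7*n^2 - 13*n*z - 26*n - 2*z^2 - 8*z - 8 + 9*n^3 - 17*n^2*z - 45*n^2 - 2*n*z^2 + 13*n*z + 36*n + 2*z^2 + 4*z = 9*n^3 + n^2*(-17*z - 38) + n*(8 - 2*z^2)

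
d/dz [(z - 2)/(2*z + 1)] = 5/(2*z + 1)^2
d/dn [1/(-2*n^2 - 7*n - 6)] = (4*n + 7)/(2*n^2 + 7*n + 6)^2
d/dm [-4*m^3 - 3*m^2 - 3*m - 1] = -12*m^2 - 6*m - 3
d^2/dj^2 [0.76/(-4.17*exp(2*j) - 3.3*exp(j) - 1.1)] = (-0.76*(8.34*exp(j) + 3.3)*(16.68*exp(j) + 6.6)*exp(j) + (12.6768*exp(j) + 2.508)*(4.17*exp(2*j) + 3.3*exp(j) + 1.1))*exp(j)/(4.17*exp(2*j) + 3.3*exp(j) + 1.1)^3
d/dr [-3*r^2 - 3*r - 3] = -6*r - 3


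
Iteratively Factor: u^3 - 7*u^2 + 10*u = (u - 5)*(u^2 - 2*u) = u*(u - 5)*(u - 2)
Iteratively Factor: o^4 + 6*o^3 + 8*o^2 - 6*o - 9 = (o + 3)*(o^3 + 3*o^2 - o - 3) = (o + 3)^2*(o^2 - 1) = (o - 1)*(o + 3)^2*(o + 1)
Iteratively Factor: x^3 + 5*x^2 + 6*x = (x + 2)*(x^2 + 3*x) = x*(x + 2)*(x + 3)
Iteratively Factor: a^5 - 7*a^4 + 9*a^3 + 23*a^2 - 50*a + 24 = (a - 3)*(a^4 - 4*a^3 - 3*a^2 + 14*a - 8) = (a - 4)*(a - 3)*(a^3 - 3*a + 2) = (a - 4)*(a - 3)*(a - 1)*(a^2 + a - 2) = (a - 4)*(a - 3)*(a - 1)*(a + 2)*(a - 1)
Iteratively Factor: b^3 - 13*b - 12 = (b - 4)*(b^2 + 4*b + 3) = (b - 4)*(b + 1)*(b + 3)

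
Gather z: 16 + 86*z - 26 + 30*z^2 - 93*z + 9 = 30*z^2 - 7*z - 1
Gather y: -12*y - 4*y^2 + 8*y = -4*y^2 - 4*y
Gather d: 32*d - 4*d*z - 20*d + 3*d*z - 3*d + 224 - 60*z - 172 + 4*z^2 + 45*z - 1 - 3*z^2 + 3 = d*(9 - z) + z^2 - 15*z + 54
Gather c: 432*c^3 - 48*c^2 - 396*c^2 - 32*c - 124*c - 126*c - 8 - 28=432*c^3 - 444*c^2 - 282*c - 36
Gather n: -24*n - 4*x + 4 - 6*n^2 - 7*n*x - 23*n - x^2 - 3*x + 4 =-6*n^2 + n*(-7*x - 47) - x^2 - 7*x + 8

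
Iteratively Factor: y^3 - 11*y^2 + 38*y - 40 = (y - 2)*(y^2 - 9*y + 20) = (y - 5)*(y - 2)*(y - 4)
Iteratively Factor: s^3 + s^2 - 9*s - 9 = (s + 1)*(s^2 - 9) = (s + 1)*(s + 3)*(s - 3)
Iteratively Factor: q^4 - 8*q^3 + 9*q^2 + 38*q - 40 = (q - 5)*(q^3 - 3*q^2 - 6*q + 8) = (q - 5)*(q - 1)*(q^2 - 2*q - 8) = (q - 5)*(q - 1)*(q + 2)*(q - 4)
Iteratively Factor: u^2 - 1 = (u - 1)*(u + 1)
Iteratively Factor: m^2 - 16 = (m - 4)*(m + 4)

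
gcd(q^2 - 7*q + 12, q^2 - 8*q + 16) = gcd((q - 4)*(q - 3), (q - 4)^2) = q - 4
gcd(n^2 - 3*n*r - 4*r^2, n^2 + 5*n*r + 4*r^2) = n + r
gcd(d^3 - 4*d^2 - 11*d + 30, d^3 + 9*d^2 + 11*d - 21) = d + 3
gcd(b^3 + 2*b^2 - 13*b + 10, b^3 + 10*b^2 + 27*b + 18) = 1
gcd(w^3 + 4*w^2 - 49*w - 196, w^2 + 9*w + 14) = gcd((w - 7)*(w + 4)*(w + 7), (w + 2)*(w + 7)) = w + 7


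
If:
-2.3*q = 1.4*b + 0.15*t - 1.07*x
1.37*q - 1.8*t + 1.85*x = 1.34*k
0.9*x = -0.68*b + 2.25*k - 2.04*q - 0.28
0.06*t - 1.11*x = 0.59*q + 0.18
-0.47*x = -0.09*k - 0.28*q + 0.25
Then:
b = -0.76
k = 0.05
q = 0.31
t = -0.14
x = -0.34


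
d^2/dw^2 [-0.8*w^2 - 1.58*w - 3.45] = -1.60000000000000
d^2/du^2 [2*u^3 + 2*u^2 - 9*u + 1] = 12*u + 4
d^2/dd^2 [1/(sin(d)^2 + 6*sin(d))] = 2*(-2*sin(d) - 9 - 15/sin(d) + 18/sin(d)^2 + 36/sin(d)^3)/(sin(d) + 6)^3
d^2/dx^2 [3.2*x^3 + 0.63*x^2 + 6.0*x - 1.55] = 19.2*x + 1.26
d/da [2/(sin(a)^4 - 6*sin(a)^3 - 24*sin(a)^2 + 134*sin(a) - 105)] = 4*(-2*sin(a)^3 + 9*sin(a)^2 + 24*sin(a) - 67)*cos(a)/((sin(a) - 7)^2*(sin(a) - 3)^2*(sin(a) - 1)^2*(sin(a) + 5)^2)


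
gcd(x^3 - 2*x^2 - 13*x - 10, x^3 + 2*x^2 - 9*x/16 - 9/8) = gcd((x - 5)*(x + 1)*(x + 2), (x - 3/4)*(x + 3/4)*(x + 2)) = x + 2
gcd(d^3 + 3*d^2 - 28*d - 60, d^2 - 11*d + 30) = d - 5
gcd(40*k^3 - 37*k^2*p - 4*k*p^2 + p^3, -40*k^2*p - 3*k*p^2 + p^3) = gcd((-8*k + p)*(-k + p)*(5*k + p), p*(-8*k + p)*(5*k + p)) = -40*k^2 - 3*k*p + p^2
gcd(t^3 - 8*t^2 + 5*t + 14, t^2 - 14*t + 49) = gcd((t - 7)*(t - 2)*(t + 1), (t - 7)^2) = t - 7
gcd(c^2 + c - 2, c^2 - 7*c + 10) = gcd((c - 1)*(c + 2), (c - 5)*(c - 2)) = 1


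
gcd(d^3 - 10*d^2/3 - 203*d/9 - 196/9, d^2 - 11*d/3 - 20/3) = d + 4/3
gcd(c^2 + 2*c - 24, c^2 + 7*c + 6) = c + 6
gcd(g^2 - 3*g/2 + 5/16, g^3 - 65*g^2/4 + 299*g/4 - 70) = g - 5/4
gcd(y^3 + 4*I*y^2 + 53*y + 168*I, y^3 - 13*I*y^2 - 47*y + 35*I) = y - 7*I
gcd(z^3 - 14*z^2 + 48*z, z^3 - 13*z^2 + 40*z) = z^2 - 8*z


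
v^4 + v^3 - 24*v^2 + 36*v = v*(v - 3)*(v - 2)*(v + 6)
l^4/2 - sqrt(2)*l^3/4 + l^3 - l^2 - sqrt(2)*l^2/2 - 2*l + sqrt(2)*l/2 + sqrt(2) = (l/2 + sqrt(2)/2)*(l + 2)*(l - sqrt(2))*(l - sqrt(2)/2)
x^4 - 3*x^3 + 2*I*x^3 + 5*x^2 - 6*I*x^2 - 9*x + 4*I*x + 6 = (x - 2)*(x - 1)*(x - I)*(x + 3*I)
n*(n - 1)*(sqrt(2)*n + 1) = sqrt(2)*n^3 - sqrt(2)*n^2 + n^2 - n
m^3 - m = m*(m - 1)*(m + 1)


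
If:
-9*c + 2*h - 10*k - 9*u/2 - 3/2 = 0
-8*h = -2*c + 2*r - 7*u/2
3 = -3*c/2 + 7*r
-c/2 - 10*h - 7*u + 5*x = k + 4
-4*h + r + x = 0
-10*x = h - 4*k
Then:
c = 38485/11316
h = 265/11316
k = -30025/11316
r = 8731/7544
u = -2317/1886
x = -24073/22632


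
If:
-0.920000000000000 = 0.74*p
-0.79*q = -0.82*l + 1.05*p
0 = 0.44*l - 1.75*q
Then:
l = -2.10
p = -1.24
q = -0.53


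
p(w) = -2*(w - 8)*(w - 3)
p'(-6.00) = 46.00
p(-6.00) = -252.00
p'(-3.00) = 34.00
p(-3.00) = -132.00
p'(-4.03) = 38.12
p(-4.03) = -169.14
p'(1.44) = 16.24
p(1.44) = -20.47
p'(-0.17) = 22.68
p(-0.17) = -51.80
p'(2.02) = 13.92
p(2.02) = -11.72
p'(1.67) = 15.32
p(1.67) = -16.84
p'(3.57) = 7.72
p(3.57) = 5.05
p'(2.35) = 12.60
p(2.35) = -7.34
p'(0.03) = 21.88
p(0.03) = -47.34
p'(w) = 22 - 4*w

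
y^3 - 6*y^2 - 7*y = y*(y - 7)*(y + 1)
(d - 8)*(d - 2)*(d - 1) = d^3 - 11*d^2 + 26*d - 16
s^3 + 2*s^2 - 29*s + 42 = (s - 3)*(s - 2)*(s + 7)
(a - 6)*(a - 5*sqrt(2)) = a^2 - 5*sqrt(2)*a - 6*a + 30*sqrt(2)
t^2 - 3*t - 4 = (t - 4)*(t + 1)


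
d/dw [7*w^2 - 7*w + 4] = 14*w - 7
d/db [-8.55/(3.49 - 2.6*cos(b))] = 22.23*sin(b)/(2.6*cos(b) - 3.49)^2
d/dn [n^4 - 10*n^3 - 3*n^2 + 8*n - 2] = 4*n^3 - 30*n^2 - 6*n + 8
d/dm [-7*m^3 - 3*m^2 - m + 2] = -21*m^2 - 6*m - 1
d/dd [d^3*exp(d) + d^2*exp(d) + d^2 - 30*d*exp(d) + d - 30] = d^3*exp(d) + 4*d^2*exp(d) - 28*d*exp(d) + 2*d - 30*exp(d) + 1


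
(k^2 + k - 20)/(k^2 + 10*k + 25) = (k - 4)/(k + 5)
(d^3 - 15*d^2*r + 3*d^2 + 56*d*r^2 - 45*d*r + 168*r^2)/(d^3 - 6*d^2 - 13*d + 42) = (d^2 - 15*d*r + 56*r^2)/(d^2 - 9*d + 14)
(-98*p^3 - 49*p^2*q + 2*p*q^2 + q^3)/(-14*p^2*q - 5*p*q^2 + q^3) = (7*p + q)/q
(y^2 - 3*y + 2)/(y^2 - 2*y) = (y - 1)/y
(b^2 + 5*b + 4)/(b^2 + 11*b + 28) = (b + 1)/(b + 7)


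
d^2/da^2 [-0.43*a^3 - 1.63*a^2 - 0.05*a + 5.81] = -2.58*a - 3.26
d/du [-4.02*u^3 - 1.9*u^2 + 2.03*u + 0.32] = -12.06*u^2 - 3.8*u + 2.03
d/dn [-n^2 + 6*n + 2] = 6 - 2*n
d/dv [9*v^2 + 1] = 18*v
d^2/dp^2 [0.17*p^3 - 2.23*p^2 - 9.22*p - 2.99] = 1.02*p - 4.46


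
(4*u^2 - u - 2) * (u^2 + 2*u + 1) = 4*u^4 + 7*u^3 - 5*u - 2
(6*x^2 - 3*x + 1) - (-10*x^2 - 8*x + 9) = 16*x^2 + 5*x - 8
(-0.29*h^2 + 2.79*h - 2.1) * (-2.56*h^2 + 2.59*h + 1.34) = 0.7424*h^4 - 7.8935*h^3 + 12.2135*h^2 - 1.7004*h - 2.814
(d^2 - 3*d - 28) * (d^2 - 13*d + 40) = d^4 - 16*d^3 + 51*d^2 + 244*d - 1120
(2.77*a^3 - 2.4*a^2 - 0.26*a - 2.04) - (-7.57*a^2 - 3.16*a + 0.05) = 2.77*a^3 + 5.17*a^2 + 2.9*a - 2.09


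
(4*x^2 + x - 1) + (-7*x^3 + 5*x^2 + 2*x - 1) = -7*x^3 + 9*x^2 + 3*x - 2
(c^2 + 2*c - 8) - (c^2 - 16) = 2*c + 8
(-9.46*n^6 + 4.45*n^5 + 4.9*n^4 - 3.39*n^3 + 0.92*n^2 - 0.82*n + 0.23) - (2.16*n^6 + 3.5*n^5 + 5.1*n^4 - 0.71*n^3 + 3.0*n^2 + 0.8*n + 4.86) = -11.62*n^6 + 0.95*n^5 - 0.199999999999999*n^4 - 2.68*n^3 - 2.08*n^2 - 1.62*n - 4.63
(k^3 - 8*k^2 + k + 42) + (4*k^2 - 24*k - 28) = k^3 - 4*k^2 - 23*k + 14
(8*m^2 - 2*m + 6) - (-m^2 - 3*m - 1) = 9*m^2 + m + 7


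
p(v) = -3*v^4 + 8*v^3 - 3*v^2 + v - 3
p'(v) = -12*v^3 + 24*v^2 - 6*v + 1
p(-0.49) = -5.32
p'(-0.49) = 11.11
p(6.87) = -4226.42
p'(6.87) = -2798.41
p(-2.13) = -157.80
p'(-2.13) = 238.63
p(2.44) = -8.54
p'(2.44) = -45.08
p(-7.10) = -10648.12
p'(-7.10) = 5548.37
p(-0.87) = -13.13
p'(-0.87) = 32.29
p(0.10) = -2.92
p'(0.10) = 0.63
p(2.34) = -4.53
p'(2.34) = -35.38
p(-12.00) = -76479.00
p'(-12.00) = 24265.00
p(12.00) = -48807.00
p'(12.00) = -17351.00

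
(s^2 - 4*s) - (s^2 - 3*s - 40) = 40 - s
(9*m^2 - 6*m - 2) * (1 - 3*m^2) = -27*m^4 + 18*m^3 + 15*m^2 - 6*m - 2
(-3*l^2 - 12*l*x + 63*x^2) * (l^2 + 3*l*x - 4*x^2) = -3*l^4 - 21*l^3*x + 39*l^2*x^2 + 237*l*x^3 - 252*x^4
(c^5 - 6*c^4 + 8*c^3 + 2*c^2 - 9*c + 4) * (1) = c^5 - 6*c^4 + 8*c^3 + 2*c^2 - 9*c + 4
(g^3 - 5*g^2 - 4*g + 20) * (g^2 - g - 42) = g^5 - 6*g^4 - 41*g^3 + 234*g^2 + 148*g - 840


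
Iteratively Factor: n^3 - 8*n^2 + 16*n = (n - 4)*(n^2 - 4*n) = n*(n - 4)*(n - 4)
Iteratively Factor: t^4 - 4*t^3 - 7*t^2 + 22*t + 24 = (t + 1)*(t^3 - 5*t^2 - 2*t + 24) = (t - 4)*(t + 1)*(t^2 - t - 6) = (t - 4)*(t + 1)*(t + 2)*(t - 3)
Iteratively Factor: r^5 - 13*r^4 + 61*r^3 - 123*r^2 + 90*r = (r - 3)*(r^4 - 10*r^3 + 31*r^2 - 30*r) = (r - 5)*(r - 3)*(r^3 - 5*r^2 + 6*r) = r*(r - 5)*(r - 3)*(r^2 - 5*r + 6) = r*(r - 5)*(r - 3)*(r - 2)*(r - 3)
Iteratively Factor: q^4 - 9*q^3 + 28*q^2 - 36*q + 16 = (q - 2)*(q^3 - 7*q^2 + 14*q - 8) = (q - 4)*(q - 2)*(q^2 - 3*q + 2) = (q - 4)*(q - 2)^2*(q - 1)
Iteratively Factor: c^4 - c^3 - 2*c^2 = (c - 2)*(c^3 + c^2) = c*(c - 2)*(c^2 + c) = c*(c - 2)*(c + 1)*(c)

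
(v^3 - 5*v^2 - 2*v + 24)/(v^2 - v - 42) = (-v^3 + 5*v^2 + 2*v - 24)/(-v^2 + v + 42)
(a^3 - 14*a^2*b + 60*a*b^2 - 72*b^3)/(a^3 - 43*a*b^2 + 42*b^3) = (a^2 - 8*a*b + 12*b^2)/(a^2 + 6*a*b - 7*b^2)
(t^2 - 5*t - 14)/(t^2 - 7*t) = (t + 2)/t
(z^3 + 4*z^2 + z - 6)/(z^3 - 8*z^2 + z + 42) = (z^2 + 2*z - 3)/(z^2 - 10*z + 21)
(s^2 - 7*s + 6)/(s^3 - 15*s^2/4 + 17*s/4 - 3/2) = 4*(s - 6)/(4*s^2 - 11*s + 6)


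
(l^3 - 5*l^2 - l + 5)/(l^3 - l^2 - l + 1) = (l - 5)/(l - 1)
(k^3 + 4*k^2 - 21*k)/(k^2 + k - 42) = k*(k - 3)/(k - 6)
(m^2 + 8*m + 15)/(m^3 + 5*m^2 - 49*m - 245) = (m + 3)/(m^2 - 49)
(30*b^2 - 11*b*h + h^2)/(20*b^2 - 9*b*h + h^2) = (6*b - h)/(4*b - h)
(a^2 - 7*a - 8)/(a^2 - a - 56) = (a + 1)/(a + 7)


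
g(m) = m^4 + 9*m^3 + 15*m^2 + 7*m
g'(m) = 4*m^3 + 27*m^2 + 30*m + 7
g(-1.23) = -0.38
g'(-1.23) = 3.50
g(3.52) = 756.55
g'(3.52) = 621.60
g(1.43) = 71.18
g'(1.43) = 116.81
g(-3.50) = -76.56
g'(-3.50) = 61.25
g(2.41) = 263.70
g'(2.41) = 292.11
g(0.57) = 10.64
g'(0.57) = 33.61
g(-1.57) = -2.77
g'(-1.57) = 10.97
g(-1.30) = -0.67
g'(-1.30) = 4.84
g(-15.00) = 23520.00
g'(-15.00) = -7868.00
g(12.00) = 38532.00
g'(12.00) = 11167.00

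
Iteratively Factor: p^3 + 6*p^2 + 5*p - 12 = (p + 4)*(p^2 + 2*p - 3) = (p - 1)*(p + 4)*(p + 3)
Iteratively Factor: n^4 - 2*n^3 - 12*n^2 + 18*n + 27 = (n + 3)*(n^3 - 5*n^2 + 3*n + 9) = (n - 3)*(n + 3)*(n^2 - 2*n - 3) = (n - 3)^2*(n + 3)*(n + 1)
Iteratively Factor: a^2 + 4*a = (a)*(a + 4)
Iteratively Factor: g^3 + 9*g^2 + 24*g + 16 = (g + 4)*(g^2 + 5*g + 4) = (g + 4)^2*(g + 1)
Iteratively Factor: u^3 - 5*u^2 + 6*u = (u)*(u^2 - 5*u + 6) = u*(u - 3)*(u - 2)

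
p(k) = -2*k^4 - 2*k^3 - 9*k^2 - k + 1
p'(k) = -8*k^3 - 6*k^2 - 18*k - 1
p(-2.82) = -149.38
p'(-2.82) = 181.45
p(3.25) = -389.10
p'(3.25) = -397.50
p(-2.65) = -120.96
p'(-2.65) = 153.44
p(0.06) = 0.91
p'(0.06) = -2.10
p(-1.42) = -18.13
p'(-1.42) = 35.37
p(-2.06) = -53.67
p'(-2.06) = 80.55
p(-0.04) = 1.03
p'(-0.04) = -0.29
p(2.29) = -127.51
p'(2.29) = -169.76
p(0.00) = 1.00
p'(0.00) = -1.00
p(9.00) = -15317.00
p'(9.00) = -6481.00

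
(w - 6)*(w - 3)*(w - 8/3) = w^3 - 35*w^2/3 + 42*w - 48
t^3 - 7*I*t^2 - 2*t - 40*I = (t - 5*I)*(t - 4*I)*(t + 2*I)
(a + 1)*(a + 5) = a^2 + 6*a + 5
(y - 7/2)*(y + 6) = y^2 + 5*y/2 - 21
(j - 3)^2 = j^2 - 6*j + 9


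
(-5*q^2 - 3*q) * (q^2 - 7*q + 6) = -5*q^4 + 32*q^3 - 9*q^2 - 18*q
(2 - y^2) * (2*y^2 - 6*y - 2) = -2*y^4 + 6*y^3 + 6*y^2 - 12*y - 4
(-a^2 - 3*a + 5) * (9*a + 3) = -9*a^3 - 30*a^2 + 36*a + 15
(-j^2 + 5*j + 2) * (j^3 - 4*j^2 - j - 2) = -j^5 + 9*j^4 - 17*j^3 - 11*j^2 - 12*j - 4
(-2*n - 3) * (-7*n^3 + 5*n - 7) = 14*n^4 + 21*n^3 - 10*n^2 - n + 21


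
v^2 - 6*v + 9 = (v - 3)^2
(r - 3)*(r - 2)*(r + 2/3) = r^3 - 13*r^2/3 + 8*r/3 + 4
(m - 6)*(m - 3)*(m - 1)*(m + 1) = m^4 - 9*m^3 + 17*m^2 + 9*m - 18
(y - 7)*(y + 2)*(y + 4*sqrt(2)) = y^3 - 5*y^2 + 4*sqrt(2)*y^2 - 20*sqrt(2)*y - 14*y - 56*sqrt(2)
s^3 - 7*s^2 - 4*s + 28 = (s - 7)*(s - 2)*(s + 2)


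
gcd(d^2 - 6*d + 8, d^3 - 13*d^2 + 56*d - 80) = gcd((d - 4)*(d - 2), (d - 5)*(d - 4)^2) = d - 4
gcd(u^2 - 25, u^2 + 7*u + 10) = u + 5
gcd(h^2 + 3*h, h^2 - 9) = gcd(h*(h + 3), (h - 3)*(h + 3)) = h + 3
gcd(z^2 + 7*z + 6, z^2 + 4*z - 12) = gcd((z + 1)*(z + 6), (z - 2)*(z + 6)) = z + 6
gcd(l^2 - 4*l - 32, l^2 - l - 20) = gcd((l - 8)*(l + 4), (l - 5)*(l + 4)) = l + 4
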